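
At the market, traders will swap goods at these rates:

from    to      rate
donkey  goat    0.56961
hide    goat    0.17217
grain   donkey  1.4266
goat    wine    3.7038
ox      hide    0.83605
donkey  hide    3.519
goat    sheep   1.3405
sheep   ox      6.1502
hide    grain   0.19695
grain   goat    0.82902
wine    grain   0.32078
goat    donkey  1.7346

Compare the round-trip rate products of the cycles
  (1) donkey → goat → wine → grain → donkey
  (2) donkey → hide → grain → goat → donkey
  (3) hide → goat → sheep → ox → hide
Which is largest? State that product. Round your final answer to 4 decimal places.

1.1867

(1) 0.56961 × 3.7038 × 0.32078 × 1.4266 = 0.96546
(2) 3.519 × 0.19695 × 0.82902 × 1.7346 = 0.99664
(3) 0.17217 × 1.3405 × 6.1502 × 0.83605 = 1.18671
Highest is cycle (3) at 1.1867 (>1, arbitrage).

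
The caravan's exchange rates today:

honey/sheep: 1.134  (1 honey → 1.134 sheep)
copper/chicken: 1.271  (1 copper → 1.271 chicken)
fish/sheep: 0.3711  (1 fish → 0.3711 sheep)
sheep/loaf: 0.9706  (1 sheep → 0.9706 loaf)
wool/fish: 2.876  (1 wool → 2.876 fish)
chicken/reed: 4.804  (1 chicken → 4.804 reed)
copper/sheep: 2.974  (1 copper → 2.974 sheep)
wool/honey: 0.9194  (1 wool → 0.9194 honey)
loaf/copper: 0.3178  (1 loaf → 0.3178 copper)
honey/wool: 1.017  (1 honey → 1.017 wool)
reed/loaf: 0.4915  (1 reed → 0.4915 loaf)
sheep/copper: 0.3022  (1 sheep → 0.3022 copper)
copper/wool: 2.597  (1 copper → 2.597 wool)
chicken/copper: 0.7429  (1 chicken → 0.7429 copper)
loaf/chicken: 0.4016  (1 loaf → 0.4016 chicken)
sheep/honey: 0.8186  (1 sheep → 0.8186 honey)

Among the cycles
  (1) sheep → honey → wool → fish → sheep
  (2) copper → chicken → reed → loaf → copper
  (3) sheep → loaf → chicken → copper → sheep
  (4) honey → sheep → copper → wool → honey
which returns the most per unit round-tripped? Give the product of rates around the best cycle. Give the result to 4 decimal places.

(1) 0.8186 × 1.017 × 2.876 × 0.3711 = 0.88853
(2) 1.271 × 4.804 × 0.4915 × 0.3178 = 0.95373
(3) 0.9706 × 0.4016 × 0.7429 × 2.974 = 0.86120
(4) 1.134 × 0.3022 × 2.597 × 0.9194 = 0.81825
Highest is cycle (2) at 0.9537 (≤1, no arbitrage).

0.9537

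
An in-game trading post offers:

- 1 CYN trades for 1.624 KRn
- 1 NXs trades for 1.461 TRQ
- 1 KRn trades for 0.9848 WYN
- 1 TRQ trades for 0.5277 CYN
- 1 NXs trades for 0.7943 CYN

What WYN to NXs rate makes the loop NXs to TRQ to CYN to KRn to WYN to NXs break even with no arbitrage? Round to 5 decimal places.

0.81101

Known legs of the cycle: 1.461 × 0.5277 × 1.624 × 0.9848 = 1.23302355994944
For no arbitrage the full-cycle product must be 1, so the missing rate is 1 / 1.23302355994944 ≈ 0.8110145.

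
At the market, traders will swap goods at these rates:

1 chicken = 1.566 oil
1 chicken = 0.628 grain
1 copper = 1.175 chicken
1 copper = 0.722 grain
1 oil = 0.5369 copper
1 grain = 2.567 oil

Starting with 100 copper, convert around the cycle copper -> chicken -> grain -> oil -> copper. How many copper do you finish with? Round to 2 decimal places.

101.70

100 copper × 1.175 = 117.5 chicken
117.5 chicken × 0.628 = 73.79 grain
73.79 grain × 2.567 = 189.41893 oil
189.41893 oil × 0.5369 = 101.699023517 copper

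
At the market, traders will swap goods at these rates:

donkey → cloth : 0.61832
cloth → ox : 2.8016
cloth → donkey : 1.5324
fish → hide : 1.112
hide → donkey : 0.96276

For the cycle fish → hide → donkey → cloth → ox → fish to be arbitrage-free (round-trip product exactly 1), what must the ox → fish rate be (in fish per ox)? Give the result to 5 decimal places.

Known legs of the cycle: 1.112 × 0.96276 × 0.61832 × 2.8016 = 1.85456580776300544
For no arbitrage the full-cycle product must be 1, so the missing rate is 1 / 1.85456580776300544 ≈ 0.5392098.

0.53921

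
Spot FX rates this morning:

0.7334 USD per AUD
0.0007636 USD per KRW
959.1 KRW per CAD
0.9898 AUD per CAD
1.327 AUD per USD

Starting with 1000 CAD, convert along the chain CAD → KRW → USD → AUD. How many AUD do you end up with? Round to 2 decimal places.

971.85

1000 CAD × 959.1 = 959100 KRW
959100 KRW × 0.0007636 = 732.36876 USD
732.36876 USD × 1.327 = 971.85334452 AUD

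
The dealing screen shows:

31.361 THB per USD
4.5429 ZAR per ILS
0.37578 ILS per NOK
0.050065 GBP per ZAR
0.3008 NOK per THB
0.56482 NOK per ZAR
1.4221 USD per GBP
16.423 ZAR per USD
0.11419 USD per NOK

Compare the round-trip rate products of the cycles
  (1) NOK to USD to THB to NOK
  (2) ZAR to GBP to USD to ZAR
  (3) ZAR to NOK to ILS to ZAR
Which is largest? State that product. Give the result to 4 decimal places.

(1) 0.11419 × 31.361 × 0.3008 = 1.07720
(2) 0.050065 × 1.4221 × 16.423 = 1.16928
(3) 0.56482 × 0.37578 × 4.5429 = 0.96422
Highest is cycle (2) at 1.1693 (>1, arbitrage).

1.1693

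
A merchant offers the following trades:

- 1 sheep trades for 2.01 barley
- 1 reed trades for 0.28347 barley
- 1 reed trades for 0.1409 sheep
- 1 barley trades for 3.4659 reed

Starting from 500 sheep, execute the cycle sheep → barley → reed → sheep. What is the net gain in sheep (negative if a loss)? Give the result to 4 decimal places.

-9.2130

500 sheep × 2.01 = 1005 barley
1005 barley × 3.4659 = 3483.2295 reed
3483.2295 reed × 0.1409 = 490.78703655 sheep
Net change: 490.78703655 − 500 = -9.21296345 sheep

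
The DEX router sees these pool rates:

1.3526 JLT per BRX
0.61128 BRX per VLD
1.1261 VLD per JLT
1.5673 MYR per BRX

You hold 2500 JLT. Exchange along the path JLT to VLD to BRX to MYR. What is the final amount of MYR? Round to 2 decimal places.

2697.18

2500 JLT × 1.1261 = 2815.25 VLD
2815.25 VLD × 0.61128 = 1720.90602 BRX
1720.90602 BRX × 1.5673 = 2697.176005146 MYR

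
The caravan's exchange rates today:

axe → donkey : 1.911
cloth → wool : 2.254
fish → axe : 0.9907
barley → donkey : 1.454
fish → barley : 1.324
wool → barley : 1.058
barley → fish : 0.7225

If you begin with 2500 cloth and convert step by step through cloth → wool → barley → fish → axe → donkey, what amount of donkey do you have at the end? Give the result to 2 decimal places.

2500 cloth × 2.254 = 5635 wool
5635 wool × 1.058 = 5961.83 barley
5961.83 barley × 0.7225 = 4307.422175 fish
4307.422175 fish × 0.9907 = 4267.3631487725 axe
4267.3631487725 axe × 1.911 = 8154.9309773042475 donkey

8154.93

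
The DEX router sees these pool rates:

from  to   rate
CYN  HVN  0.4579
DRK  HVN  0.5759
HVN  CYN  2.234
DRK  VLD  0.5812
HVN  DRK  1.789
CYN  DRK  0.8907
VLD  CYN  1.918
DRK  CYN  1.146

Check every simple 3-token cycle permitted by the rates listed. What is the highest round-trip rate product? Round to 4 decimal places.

1.1459

DRK→HVN→CYN→DRK: 0.5759 × 2.234 × 0.8907 = 1.14594
DRK→VLD→CYN→DRK: 0.5812 × 1.918 × 0.8907 = 0.99290
DRK→CYN→HVN→DRK: 1.146 × 0.4579 × 1.789 = 0.93878
Maximum is DRK→HVN→CYN→DRK at 1.1459; arbitrage exists.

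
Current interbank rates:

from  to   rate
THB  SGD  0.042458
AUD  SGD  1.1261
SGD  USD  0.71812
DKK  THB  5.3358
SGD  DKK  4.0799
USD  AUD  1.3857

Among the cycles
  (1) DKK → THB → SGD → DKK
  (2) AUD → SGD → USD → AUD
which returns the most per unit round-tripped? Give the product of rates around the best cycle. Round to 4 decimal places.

(1) 5.3358 × 0.042458 × 4.0799 = 0.92429
(2) 1.1261 × 0.71812 × 1.3857 = 1.12058
Highest is cycle (2) at 1.1206 (>1, arbitrage).

1.1206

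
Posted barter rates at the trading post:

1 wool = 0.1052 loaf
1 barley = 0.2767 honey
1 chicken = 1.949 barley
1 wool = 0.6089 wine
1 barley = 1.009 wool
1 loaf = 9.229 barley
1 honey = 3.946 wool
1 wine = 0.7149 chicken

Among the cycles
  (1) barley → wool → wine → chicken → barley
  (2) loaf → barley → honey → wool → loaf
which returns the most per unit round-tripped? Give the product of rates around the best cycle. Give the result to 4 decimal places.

1.0601

(1) 1.009 × 0.6089 × 0.7149 × 1.949 = 0.85604
(2) 9.229 × 0.2767 × 3.946 × 0.1052 = 1.06008
Highest is cycle (2) at 1.0601 (>1, arbitrage).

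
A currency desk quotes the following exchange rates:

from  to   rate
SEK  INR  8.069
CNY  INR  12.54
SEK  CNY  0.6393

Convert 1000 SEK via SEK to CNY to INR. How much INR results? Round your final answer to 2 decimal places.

1000 SEK × 0.6393 = 639.3 CNY
639.3 CNY × 12.54 = 8016.822 INR

8016.82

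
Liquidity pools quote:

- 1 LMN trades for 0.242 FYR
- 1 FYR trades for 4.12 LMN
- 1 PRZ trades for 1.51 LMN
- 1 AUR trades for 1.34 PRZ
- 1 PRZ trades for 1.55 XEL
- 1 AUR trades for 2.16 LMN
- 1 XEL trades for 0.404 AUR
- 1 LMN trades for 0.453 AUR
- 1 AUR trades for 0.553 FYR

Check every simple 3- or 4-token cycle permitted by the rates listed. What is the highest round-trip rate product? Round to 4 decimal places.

AUR→FYR→LMN→AUR: 0.553 × 4.12 × 0.453 = 1.03210
PRZ→LMN→AUR→PRZ: 1.51 × 0.453 × 1.34 = 0.91660
PRZ→XEL→AUR→PRZ: 1.55 × 0.404 × 1.34 = 0.83911
Maximum is AUR→FYR→LMN→AUR at 1.0321; arbitrage exists.

1.0321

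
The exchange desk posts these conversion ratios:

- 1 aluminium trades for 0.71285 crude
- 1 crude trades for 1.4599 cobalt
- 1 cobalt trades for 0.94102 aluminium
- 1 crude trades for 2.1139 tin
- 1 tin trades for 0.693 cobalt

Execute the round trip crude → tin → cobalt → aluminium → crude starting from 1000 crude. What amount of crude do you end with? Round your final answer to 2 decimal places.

982.69

1000 crude × 2.1139 = 2113.9 tin
2113.9 tin × 0.693 = 1464.9327 cobalt
1464.9327 cobalt × 0.94102 = 1378.530969354 aluminium
1378.530969354 aluminium × 0.71285 = 982.6858015039989 crude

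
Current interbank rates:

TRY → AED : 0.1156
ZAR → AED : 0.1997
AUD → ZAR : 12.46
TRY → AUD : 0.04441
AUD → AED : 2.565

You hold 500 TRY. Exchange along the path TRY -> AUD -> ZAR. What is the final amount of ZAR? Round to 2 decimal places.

500 TRY × 0.04441 = 22.205 AUD
22.205 AUD × 12.46 = 276.6743 ZAR

276.67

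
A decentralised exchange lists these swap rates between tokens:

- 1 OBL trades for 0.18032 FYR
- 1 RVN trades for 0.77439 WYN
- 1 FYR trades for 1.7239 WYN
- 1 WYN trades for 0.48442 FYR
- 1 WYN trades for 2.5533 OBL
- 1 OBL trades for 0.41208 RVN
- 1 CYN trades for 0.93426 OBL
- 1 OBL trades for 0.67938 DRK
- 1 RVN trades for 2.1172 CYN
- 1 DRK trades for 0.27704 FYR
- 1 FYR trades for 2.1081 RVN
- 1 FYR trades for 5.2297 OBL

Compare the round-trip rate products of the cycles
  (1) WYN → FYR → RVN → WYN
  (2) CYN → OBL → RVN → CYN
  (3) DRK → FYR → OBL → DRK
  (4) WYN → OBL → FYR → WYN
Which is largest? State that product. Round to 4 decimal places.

(1) 0.48442 × 2.1081 × 0.77439 = 0.79081
(2) 0.93426 × 0.41208 × 2.1172 = 0.81510
(3) 0.27704 × 5.2297 × 0.67938 = 0.98431
(4) 2.5533 × 0.18032 × 1.7239 = 0.79370
Highest is cycle (3) at 0.9843 (≤1, no arbitrage).

0.9843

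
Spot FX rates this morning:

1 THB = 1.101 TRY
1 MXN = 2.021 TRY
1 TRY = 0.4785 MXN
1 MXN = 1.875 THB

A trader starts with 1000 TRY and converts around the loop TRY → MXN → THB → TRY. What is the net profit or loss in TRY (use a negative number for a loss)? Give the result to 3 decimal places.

-12.197

1000 TRY × 0.4785 = 478.5 MXN
478.5 MXN × 1.875 = 897.1875 THB
897.1875 THB × 1.101 = 987.8034375 TRY
Net change: 987.8034375 − 1000 = -12.1965625 TRY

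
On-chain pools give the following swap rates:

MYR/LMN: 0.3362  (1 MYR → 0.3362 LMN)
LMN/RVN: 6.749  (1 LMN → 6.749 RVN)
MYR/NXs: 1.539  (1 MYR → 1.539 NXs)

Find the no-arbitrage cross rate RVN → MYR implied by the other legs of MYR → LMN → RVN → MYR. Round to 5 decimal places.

0.44072

Known legs of the cycle: 0.3362 × 6.749 = 2.2690138
For no arbitrage the full-cycle product must be 1, so the missing rate is 1 / 2.2690138 ≈ 0.4407201.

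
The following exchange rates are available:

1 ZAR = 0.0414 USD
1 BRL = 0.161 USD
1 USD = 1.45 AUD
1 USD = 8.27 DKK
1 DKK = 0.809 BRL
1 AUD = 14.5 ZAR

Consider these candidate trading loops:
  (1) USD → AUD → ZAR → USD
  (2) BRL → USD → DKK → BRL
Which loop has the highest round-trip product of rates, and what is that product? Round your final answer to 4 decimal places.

(1) 1.45 × 14.5 × 0.0414 = 0.87044
(2) 0.161 × 8.27 × 0.809 = 1.07716
Highest is cycle (2) at 1.0772 (>1, arbitrage).

1.0772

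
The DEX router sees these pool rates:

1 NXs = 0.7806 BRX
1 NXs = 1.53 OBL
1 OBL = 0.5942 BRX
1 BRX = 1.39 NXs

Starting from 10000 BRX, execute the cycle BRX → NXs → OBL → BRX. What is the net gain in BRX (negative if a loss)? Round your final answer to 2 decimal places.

2636.85

10000 BRX × 1.39 = 13900 NXs
13900 NXs × 1.53 = 21267 OBL
21267 OBL × 0.5942 = 12636.8514 BRX
Net change: 12636.8514 − 10000 = 2636.8514 BRX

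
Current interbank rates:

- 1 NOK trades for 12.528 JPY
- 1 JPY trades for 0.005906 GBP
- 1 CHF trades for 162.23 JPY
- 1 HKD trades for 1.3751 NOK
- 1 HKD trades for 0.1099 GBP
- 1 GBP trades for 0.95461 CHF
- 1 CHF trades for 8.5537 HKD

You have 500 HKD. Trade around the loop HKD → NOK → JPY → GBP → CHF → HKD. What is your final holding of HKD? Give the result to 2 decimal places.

500 HKD × 1.3751 = 687.55 NOK
687.55 NOK × 12.528 = 8613.6264 JPY
8613.6264 JPY × 0.005906 = 50.8720775184 GBP
50.8720775184 GBP × 0.95461 = 48.562993919839824 CHF
48.562993919839824 CHF × 8.5537 = 415.3932810921339025488 HKD

415.39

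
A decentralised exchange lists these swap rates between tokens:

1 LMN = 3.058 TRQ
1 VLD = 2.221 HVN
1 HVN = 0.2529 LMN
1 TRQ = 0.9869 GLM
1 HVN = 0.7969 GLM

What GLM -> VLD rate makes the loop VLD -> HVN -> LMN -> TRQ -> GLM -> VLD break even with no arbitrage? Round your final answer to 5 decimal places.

Known legs of the cycle: 2.221 × 0.2529 × 3.058 × 0.9869 = 1.69514954708418
For no arbitrage the full-cycle product must be 1, so the missing rate is 1 / 1.69514954708418 ≈ 0.5899185.

0.58992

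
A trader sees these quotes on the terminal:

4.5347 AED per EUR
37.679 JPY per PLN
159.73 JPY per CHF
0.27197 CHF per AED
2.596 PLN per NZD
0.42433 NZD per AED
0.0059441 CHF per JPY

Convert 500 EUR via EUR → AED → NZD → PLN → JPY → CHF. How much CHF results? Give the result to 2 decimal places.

500 EUR × 4.5347 = 2267.35 AED
2267.35 AED × 0.42433 = 962.1046255 NZD
962.1046255 NZD × 2.596 = 2497.623607798 PLN
2497.623607798 PLN × 37.679 = 94107.959918220842 JPY
94107.959918220842 JPY × 0.0059441 = 559.3871245498965069322 CHF

559.39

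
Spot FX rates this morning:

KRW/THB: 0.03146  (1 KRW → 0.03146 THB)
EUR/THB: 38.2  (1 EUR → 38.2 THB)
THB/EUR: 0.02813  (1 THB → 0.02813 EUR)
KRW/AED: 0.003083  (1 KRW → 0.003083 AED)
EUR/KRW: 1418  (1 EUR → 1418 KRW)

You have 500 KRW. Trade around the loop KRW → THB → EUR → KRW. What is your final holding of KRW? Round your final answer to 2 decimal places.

500 KRW × 0.03146 = 15.73 THB
15.73 THB × 0.02813 = 0.4424849 EUR
0.4424849 EUR × 1418 = 627.4435882 KRW

627.44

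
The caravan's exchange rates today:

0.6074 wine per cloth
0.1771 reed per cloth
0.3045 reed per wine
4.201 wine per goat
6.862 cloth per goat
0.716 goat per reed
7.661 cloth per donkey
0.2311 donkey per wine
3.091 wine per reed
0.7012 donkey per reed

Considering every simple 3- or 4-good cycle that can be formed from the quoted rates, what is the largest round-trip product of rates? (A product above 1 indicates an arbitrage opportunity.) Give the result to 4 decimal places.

donkey→cloth→wine→donkey: 7.661 × 0.6074 × 0.2311 = 1.07538
donkey→cloth→wine→reed→donkey: 7.661 × 0.6074 × 0.3045 × 0.7012 = 0.99355
donkey→cloth→reed→wine→donkey: 7.661 × 0.1771 × 3.091 × 0.2311 = 0.96918
donkey→cloth→reed→donkey: 7.661 × 0.1771 × 0.7012 = 0.95136
wine→reed→goat→wine: 0.3045 × 0.716 × 4.201 = 0.91591
wine→reed→goat→cloth→wine: 0.3045 × 0.716 × 6.862 × 0.6074 = 0.90871
cloth→reed→goat→cloth: 0.1771 × 0.716 × 6.862 = 0.87013
Maximum is donkey→cloth→wine→donkey at 1.0754; arbitrage exists.

1.0754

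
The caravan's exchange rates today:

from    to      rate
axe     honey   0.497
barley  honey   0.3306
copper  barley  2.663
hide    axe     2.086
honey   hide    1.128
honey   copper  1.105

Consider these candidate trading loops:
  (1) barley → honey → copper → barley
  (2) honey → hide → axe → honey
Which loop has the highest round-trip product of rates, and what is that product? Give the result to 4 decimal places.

(1) 0.3306 × 1.105 × 2.663 = 0.97283
(2) 1.128 × 2.086 × 0.497 = 1.16944
Highest is cycle (2) at 1.1694 (>1, arbitrage).

1.1694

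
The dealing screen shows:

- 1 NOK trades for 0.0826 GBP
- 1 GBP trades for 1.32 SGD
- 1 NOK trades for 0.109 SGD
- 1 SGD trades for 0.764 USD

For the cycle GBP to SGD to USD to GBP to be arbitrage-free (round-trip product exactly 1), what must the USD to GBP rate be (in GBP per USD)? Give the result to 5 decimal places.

0.99159

Known legs of the cycle: 1.32 × 0.764 = 1.00848
For no arbitrage the full-cycle product must be 1, so the missing rate is 1 / 1.00848 ≈ 0.9915913.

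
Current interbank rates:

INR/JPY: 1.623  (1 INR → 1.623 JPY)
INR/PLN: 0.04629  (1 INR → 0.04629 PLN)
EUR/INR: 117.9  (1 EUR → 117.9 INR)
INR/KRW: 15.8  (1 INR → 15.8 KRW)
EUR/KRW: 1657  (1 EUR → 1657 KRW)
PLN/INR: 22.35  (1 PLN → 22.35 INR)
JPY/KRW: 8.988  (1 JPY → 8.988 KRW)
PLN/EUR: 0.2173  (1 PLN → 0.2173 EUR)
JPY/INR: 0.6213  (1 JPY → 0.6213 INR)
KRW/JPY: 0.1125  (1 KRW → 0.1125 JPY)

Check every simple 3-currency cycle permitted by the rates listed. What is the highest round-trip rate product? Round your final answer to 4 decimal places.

1.1859

EUR→INR→PLN→EUR: 117.9 × 0.04629 × 0.2173 = 1.18593
JPY→INR→KRW→JPY: 0.6213 × 15.8 × 0.1125 = 1.10436
Maximum is EUR→INR→PLN→EUR at 1.1859; arbitrage exists.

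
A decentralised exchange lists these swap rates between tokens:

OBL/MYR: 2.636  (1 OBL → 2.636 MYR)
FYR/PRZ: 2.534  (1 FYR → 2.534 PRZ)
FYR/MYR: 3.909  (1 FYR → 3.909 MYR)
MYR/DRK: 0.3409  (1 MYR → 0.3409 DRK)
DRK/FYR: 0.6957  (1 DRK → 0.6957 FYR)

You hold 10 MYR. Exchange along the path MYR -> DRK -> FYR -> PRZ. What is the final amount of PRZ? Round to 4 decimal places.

6.0097

10 MYR × 0.3409 = 3.409 DRK
3.409 DRK × 0.6957 = 2.3716413 FYR
2.3716413 FYR × 2.534 = 6.0097390542 PRZ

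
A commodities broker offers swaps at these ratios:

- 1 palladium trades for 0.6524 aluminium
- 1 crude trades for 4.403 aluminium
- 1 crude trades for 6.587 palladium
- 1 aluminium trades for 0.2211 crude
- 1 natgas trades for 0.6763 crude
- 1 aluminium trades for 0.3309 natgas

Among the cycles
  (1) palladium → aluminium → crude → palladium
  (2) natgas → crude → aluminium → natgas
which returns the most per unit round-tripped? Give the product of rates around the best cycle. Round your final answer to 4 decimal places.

(1) 0.6524 × 0.2211 × 6.587 = 0.95015
(2) 0.6763 × 4.403 × 0.3309 = 0.98534
Highest is cycle (2) at 0.9853 (≤1, no arbitrage).

0.9853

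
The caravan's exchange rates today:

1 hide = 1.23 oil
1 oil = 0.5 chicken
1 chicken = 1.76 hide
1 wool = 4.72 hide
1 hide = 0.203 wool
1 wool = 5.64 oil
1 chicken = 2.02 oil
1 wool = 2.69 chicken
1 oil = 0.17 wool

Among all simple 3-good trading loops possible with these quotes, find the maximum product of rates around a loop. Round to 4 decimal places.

1.0824

hide→oil→chicken→hide: 1.23 × 0.5 × 1.76 = 1.08240
hide→oil→wool→hide: 1.23 × 0.17 × 4.72 = 0.98695
hide→wool→chicken→hide: 0.203 × 2.69 × 1.76 = 0.96108
oil→wool→chicken→oil: 0.17 × 2.69 × 2.02 = 0.92375
Maximum is hide→oil→chicken→hide at 1.0824; arbitrage exists.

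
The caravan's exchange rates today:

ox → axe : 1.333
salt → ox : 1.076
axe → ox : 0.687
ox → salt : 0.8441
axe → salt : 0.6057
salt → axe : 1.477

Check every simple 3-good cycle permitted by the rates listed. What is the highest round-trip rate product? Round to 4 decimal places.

0.8688

ox→axe→salt→ox: 1.333 × 0.6057 × 1.076 = 0.86876
ox→salt→axe→ox: 0.8441 × 1.477 × 0.687 = 0.85651
Maximum is ox→axe→salt→ox at 0.8688; no arbitrage — every cycle loses value.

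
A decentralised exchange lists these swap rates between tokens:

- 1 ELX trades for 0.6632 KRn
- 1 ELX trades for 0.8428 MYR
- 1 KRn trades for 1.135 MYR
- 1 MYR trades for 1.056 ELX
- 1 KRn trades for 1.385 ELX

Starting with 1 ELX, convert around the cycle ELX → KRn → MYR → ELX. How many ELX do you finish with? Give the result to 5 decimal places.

1 ELX × 0.6632 = 0.6632 KRn
0.6632 KRn × 1.135 = 0.752732 MYR
0.752732 MYR × 1.056 = 0.794884992 ELX

0.79488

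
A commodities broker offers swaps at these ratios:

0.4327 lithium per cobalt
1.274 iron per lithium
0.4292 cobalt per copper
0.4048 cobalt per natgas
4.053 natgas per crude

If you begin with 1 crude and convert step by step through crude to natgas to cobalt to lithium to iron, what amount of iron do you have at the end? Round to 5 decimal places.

1 crude × 4.053 = 4.053 natgas
4.053 natgas × 0.4048 = 1.6406544 cobalt
1.6406544 cobalt × 0.4327 = 0.70991115888 lithium
0.70991115888 lithium × 1.274 = 0.90442681641312 iron

0.90443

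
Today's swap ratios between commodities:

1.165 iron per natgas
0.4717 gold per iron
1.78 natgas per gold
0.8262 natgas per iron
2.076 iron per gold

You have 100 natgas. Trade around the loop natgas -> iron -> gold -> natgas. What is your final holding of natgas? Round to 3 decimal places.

97.816

100 natgas × 1.165 = 116.5 iron
116.5 iron × 0.4717 = 54.95305 gold
54.95305 gold × 1.78 = 97.816429 natgas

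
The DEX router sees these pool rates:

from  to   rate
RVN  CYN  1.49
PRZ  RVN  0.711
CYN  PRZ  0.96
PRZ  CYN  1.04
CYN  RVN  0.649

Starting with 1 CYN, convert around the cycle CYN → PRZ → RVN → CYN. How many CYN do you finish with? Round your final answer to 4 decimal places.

1 CYN × 0.96 = 0.96 PRZ
0.96 PRZ × 0.711 = 0.68256 RVN
0.68256 RVN × 1.49 = 1.0170144 CYN

1.0170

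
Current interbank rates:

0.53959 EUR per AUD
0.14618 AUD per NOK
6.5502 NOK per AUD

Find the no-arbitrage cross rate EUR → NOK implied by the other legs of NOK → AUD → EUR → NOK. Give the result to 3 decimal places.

12.678

Known legs of the cycle: 0.14618 × 0.53959 = 0.0788772662
For no arbitrage the full-cycle product must be 1, so the missing rate is 1 / 0.0788772662 ≈ 12.67792.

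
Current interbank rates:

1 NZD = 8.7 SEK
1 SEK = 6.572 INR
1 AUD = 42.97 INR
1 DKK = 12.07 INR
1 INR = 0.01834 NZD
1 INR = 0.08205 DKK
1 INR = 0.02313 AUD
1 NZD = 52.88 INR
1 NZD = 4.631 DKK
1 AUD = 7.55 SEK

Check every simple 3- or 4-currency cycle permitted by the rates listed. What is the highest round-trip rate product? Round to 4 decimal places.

SEK→INR→AUD→SEK: 6.572 × 0.02313 × 7.55 = 1.14768
NZD→SEK→INR→NZD: 8.7 × 6.572 × 0.01834 = 1.04862
NZD→DKK→INR→NZD: 4.631 × 12.07 × 0.01834 = 1.02514
Maximum is SEK→INR→AUD→SEK at 1.1477; arbitrage exists.

1.1477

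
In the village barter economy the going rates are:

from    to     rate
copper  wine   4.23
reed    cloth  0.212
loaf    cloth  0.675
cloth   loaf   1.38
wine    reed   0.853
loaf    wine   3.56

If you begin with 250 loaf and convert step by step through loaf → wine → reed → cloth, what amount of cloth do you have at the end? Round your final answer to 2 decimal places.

250 loaf × 3.56 = 890 wine
890 wine × 0.853 = 759.17 reed
759.17 reed × 0.212 = 160.94404 cloth

160.94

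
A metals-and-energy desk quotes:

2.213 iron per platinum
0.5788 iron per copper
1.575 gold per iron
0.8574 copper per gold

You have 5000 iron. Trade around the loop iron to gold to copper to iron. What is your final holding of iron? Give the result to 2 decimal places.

3908.07

5000 iron × 1.575 = 7875 gold
7875 gold × 0.8574 = 6752.025 copper
6752.025 copper × 0.5788 = 3908.07207 iron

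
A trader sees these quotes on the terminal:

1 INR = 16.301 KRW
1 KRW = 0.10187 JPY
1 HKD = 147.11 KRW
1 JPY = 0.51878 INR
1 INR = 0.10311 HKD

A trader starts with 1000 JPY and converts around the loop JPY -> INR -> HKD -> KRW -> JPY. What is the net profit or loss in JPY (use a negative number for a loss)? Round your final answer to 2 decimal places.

1000 JPY × 0.51878 = 518.78 INR
518.78 INR × 0.10311 = 53.4914058 HKD
53.4914058 HKD × 147.11 = 7869.120707238 KRW
7869.120707238 KRW × 0.10187 = 801.62732644633506 JPY
Net change: 801.62732644633506 − 1000 = -198.37267355366494 JPY

-198.37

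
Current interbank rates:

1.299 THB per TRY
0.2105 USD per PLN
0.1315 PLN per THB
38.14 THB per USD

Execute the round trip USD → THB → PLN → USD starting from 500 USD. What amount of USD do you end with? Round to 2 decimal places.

500 USD × 38.14 = 19070 THB
19070 THB × 0.1315 = 2507.705 PLN
2507.705 PLN × 0.2105 = 527.8719025 USD

527.87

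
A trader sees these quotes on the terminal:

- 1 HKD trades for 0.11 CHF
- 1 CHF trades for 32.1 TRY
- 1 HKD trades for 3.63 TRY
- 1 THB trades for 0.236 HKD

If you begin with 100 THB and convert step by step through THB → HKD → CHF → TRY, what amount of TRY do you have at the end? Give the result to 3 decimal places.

83.332

100 THB × 0.236 = 23.6 HKD
23.6 HKD × 0.11 = 2.596 CHF
2.596 CHF × 32.1 = 83.3316 TRY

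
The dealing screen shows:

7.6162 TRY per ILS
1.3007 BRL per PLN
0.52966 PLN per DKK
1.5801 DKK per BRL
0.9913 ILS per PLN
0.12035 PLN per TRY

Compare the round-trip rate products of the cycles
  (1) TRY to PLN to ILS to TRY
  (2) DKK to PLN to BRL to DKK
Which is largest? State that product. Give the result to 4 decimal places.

(1) 0.12035 × 0.9913 × 7.6162 = 0.90864
(2) 0.52966 × 1.3007 × 1.5801 = 1.08858
Highest is cycle (2) at 1.0886 (>1, arbitrage).

1.0886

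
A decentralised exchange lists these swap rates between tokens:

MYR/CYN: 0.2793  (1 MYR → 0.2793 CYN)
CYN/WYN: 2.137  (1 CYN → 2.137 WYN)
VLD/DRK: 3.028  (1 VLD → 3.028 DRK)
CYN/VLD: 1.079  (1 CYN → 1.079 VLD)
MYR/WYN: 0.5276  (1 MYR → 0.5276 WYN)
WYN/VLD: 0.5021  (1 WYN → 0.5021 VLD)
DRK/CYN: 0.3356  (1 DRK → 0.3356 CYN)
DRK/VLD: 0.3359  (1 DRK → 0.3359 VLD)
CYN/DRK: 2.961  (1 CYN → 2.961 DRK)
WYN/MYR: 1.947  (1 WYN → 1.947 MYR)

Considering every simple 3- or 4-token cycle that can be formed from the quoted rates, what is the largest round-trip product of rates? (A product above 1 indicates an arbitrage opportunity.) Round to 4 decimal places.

1.1621

WYN→MYR→CYN→WYN: 1.947 × 0.2793 × 2.137 = 1.16209
VLD→DRK→CYN→VLD: 3.028 × 0.3356 × 1.079 = 1.09648
WYN→VLD→DRK→CYN→WYN: 0.5021 × 3.028 × 0.3356 × 2.137 = 1.09037
Maximum is WYN→MYR→CYN→WYN at 1.1621; arbitrage exists.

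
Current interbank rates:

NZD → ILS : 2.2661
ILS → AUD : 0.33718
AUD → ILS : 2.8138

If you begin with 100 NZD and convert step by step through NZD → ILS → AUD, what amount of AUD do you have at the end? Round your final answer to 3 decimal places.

76.408

100 NZD × 2.2661 = 226.61 ILS
226.61 ILS × 0.33718 = 76.4083598 AUD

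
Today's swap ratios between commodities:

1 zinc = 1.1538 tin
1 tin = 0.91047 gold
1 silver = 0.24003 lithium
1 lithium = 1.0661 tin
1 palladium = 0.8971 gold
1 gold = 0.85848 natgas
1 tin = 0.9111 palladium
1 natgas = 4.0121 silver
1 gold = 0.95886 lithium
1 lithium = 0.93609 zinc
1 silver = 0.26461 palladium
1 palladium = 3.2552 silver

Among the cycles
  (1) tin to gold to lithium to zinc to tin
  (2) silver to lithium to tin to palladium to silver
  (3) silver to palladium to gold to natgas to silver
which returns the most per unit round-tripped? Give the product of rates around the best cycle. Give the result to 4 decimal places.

(1) 0.91047 × 0.95886 × 0.93609 × 1.1538 = 0.94291
(2) 0.24003 × 1.0661 × 0.9111 × 3.2552 = 0.75894
(3) 0.26461 × 0.8971 × 0.85848 × 4.0121 = 0.81762
Highest is cycle (1) at 0.9429 (≤1, no arbitrage).

0.9429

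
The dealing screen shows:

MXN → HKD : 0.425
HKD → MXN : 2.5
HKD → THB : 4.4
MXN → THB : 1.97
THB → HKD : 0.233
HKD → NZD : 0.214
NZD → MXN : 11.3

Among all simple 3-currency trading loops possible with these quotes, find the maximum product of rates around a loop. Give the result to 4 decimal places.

1.1475

THB→HKD→MXN→THB: 0.233 × 2.5 × 1.97 = 1.14753
NZD→MXN→HKD→NZD: 11.3 × 0.425 × 0.214 = 1.02774
Maximum is THB→HKD→MXN→THB at 1.1475; arbitrage exists.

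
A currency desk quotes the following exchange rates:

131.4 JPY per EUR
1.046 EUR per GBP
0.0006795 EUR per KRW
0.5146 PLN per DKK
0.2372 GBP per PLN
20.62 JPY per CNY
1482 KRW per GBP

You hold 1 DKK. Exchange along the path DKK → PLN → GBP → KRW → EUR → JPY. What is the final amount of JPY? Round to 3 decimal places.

1 DKK × 0.5146 = 0.5146 PLN
0.5146 PLN × 0.2372 = 0.12206312 GBP
0.12206312 GBP × 1482 = 180.89754384 KRW
180.89754384 KRW × 0.0006795 = 0.12291988103928 EUR
0.12291988103928 EUR × 131.4 = 16.151672368561392 JPY

16.152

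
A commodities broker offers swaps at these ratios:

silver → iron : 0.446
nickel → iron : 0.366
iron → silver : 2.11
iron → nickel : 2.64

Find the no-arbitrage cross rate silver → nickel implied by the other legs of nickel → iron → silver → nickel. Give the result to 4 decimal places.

Known legs of the cycle: 0.366 × 2.11 = 0.77226
For no arbitrage the full-cycle product must be 1, so the missing rate is 1 / 0.77226 ≈ 1.294901.

1.2949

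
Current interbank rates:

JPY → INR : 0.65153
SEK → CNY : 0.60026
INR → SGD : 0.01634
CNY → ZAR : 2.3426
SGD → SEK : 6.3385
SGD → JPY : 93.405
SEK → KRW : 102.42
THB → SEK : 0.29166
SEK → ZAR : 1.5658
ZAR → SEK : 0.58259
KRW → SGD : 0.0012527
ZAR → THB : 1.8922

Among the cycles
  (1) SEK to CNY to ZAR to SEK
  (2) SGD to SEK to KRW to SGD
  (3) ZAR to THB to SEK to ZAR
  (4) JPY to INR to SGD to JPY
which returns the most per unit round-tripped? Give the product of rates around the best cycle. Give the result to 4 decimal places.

0.9944

(1) 0.60026 × 2.3426 × 0.58259 = 0.81922
(2) 6.3385 × 102.42 × 0.0012527 = 0.81324
(3) 1.8922 × 0.29166 × 1.5658 = 0.86413
(4) 0.65153 × 0.01634 × 93.405 = 0.99439
Highest is cycle (4) at 0.9944 (≤1, no arbitrage).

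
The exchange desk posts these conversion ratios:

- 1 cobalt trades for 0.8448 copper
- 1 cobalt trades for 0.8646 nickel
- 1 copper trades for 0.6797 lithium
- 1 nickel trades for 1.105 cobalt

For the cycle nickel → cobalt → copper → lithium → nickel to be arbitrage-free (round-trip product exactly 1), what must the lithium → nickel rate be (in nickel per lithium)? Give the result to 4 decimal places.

Known legs of the cycle: 1.105 × 0.8448 × 0.6797 = 0.6345026688
For no arbitrage the full-cycle product must be 1, so the missing rate is 1 / 0.6345026688 ≈ 1.576038.

1.5760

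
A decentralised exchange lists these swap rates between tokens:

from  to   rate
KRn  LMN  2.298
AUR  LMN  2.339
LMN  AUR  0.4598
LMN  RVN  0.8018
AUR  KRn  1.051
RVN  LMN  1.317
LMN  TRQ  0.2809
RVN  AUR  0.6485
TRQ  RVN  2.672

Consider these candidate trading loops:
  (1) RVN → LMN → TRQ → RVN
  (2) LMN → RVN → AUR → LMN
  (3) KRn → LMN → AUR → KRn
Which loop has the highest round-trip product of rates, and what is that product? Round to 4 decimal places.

(1) 1.317 × 0.2809 × 2.672 = 0.98849
(2) 0.8018 × 0.6485 × 2.339 = 1.21620
(3) 2.298 × 0.4598 × 1.051 = 1.11051
Highest is cycle (2) at 1.2162 (>1, arbitrage).

1.2162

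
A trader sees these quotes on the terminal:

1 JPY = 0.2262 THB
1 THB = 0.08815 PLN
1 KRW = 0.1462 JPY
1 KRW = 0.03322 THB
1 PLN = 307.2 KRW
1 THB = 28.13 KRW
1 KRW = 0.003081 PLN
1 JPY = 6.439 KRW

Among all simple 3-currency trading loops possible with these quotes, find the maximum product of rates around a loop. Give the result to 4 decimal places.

0.9303

THB→KRW→JPY→THB: 28.13 × 0.1462 × 0.2262 = 0.93027
PLN→KRW→THB→PLN: 307.2 × 0.03322 × 0.08815 = 0.89959
Maximum is THB→KRW→JPY→THB at 0.9303; no arbitrage — every cycle loses value.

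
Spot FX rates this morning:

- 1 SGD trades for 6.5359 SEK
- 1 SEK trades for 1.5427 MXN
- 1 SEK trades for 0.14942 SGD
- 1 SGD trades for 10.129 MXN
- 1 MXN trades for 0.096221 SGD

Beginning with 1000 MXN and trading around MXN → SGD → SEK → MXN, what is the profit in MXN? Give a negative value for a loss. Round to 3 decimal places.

-29.810

1000 MXN × 0.096221 = 96.221 SGD
96.221 SGD × 6.5359 = 628.8908339 SEK
628.8908339 SEK × 1.5427 = 970.18988945753 MXN
Net change: 970.18988945753 − 1000 = -29.81011054247 MXN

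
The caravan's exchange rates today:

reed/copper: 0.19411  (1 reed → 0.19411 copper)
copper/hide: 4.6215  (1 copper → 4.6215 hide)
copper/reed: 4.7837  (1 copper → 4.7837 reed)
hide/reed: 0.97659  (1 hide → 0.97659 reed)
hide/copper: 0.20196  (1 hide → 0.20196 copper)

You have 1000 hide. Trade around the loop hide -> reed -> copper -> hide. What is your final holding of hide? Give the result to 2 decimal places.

876.08

1000 hide × 0.97659 = 976.59 reed
976.59 reed × 0.19411 = 189.5658849 copper
189.5658849 copper × 4.6215 = 876.07873706535 hide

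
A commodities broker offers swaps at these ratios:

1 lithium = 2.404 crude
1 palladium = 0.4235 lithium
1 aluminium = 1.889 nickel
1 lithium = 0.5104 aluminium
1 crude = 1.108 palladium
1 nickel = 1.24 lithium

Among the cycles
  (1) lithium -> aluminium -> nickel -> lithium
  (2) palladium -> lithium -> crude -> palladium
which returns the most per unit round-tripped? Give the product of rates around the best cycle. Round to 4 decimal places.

(1) 0.5104 × 1.889 × 1.24 = 1.19554
(2) 0.4235 × 2.404 × 1.108 = 1.12805
Highest is cycle (1) at 1.1955 (>1, arbitrage).

1.1955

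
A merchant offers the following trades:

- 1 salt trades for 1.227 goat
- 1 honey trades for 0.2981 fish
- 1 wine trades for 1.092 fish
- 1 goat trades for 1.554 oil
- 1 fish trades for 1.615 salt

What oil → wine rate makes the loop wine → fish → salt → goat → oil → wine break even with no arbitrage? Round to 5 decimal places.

0.29738

Known legs of the cycle: 1.092 × 1.615 × 1.227 × 1.554 = 3.36272027364
For no arbitrage the full-cycle product must be 1, so the missing rate is 1 / 3.36272027364 ≈ 0.2973783.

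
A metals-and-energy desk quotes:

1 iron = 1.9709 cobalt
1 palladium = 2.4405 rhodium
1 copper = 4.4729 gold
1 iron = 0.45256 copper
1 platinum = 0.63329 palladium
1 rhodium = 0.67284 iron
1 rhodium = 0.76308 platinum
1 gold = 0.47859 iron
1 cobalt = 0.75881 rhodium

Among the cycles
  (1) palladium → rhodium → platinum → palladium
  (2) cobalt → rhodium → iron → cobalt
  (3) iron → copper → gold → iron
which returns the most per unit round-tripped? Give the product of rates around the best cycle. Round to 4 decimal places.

(1) 2.4405 × 0.76308 × 0.63329 = 1.17937
(2) 0.75881 × 0.67284 × 1.9709 = 1.00626
(3) 0.45256 × 4.4729 × 0.47859 = 0.96879
Highest is cycle (1) at 1.1794 (>1, arbitrage).

1.1794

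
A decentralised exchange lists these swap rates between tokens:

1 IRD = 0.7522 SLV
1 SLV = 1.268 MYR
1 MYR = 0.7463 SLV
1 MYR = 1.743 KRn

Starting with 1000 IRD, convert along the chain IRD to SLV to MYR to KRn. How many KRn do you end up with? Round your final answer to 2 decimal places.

1662.46

1000 IRD × 0.7522 = 752.2 SLV
752.2 SLV × 1.268 = 953.7896 MYR
953.7896 MYR × 1.743 = 1662.4552728 KRn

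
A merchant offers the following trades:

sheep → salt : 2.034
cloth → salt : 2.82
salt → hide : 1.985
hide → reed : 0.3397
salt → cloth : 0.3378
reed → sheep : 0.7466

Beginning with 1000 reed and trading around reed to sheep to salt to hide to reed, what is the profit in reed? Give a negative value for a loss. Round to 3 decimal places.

23.988

1000 reed × 0.7466 = 746.6 sheep
746.6 sheep × 2.034 = 1518.5844 salt
1518.5844 salt × 1.985 = 3014.390034 hide
3014.390034 hide × 0.3397 = 1023.9882945498 reed
Net change: 1023.9882945498 − 1000 = 23.9882945498 reed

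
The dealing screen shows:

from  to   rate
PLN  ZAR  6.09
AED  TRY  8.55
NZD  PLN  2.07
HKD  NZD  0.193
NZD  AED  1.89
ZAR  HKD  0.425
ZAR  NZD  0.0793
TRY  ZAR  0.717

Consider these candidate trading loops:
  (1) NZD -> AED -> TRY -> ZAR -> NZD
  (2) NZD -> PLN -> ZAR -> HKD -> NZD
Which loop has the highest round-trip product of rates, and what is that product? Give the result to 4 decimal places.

(1) 1.89 × 8.55 × 0.717 × 0.0793 = 0.91880
(2) 2.07 × 6.09 × 0.425 × 0.193 = 1.03403
Highest is cycle (2) at 1.0340 (>1, arbitrage).

1.0340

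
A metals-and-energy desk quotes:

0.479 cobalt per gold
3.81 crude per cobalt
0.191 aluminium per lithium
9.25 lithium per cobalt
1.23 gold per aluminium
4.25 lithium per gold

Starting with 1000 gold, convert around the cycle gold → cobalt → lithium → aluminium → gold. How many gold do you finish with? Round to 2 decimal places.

1000 gold × 0.479 = 479 cobalt
479 cobalt × 9.25 = 4430.75 lithium
4430.75 lithium × 0.191 = 846.27325 aluminium
846.27325 aluminium × 1.23 = 1040.9160975 gold

1040.92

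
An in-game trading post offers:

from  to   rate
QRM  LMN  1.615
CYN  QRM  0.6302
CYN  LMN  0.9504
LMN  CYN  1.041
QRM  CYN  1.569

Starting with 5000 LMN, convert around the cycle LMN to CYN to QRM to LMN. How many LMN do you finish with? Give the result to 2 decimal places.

5000 LMN × 1.041 = 5205 CYN
5205 CYN × 0.6302 = 3280.191 QRM
3280.191 QRM × 1.615 = 5297.508465 LMN

5297.51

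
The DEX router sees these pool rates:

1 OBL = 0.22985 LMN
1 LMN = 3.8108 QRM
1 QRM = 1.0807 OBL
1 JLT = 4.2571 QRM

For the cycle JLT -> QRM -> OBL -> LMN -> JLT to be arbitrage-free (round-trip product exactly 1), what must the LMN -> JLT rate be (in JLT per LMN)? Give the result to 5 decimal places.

Known legs of the cycle: 4.2571 × 1.0807 × 0.22985 = 1.0574589359045
For no arbitrage the full-cycle product must be 1, so the missing rate is 1 / 1.0574589359045 ≈ 0.9456632.

0.94566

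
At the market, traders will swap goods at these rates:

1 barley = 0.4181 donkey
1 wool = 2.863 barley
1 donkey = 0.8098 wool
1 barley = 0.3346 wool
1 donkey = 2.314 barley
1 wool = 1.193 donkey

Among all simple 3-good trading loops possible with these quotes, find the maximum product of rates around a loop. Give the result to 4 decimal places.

donkey→wool→barley→donkey: 0.8098 × 2.863 × 0.4181 = 0.96935
donkey→barley→wool→donkey: 2.314 × 0.3346 × 1.193 = 0.92370
Maximum is donkey→wool→barley→donkey at 0.9693; no arbitrage — every cycle loses value.

0.9693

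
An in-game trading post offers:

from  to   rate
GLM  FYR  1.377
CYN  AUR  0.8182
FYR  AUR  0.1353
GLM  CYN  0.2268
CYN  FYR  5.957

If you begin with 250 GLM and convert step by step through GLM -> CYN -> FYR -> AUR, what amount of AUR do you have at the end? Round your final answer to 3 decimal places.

45.699

250 GLM × 0.2268 = 56.7 CYN
56.7 CYN × 5.957 = 337.7619 FYR
337.7619 FYR × 0.1353 = 45.69918507 AUR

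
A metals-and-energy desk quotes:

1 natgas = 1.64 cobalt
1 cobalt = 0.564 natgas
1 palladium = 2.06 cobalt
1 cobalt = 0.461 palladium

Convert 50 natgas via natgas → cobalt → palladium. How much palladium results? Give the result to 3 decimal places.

37.802

50 natgas × 1.64 = 82 cobalt
82 cobalt × 0.461 = 37.802 palladium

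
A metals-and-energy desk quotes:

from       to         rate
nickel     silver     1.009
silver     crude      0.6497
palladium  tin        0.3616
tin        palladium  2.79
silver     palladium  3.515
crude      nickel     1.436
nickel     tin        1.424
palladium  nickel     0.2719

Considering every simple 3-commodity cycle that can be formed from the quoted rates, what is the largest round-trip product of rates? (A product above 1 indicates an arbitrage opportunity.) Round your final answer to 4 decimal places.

palladium→nickel→tin→palladium: 0.2719 × 1.424 × 2.79 = 1.08025
palladium→nickel→silver→palladium: 0.2719 × 1.009 × 3.515 = 0.96433
nickel→silver→crude→nickel: 1.009 × 0.6497 × 1.436 = 0.94137
Maximum is palladium→nickel→tin→palladium at 1.0802; arbitrage exists.

1.0802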